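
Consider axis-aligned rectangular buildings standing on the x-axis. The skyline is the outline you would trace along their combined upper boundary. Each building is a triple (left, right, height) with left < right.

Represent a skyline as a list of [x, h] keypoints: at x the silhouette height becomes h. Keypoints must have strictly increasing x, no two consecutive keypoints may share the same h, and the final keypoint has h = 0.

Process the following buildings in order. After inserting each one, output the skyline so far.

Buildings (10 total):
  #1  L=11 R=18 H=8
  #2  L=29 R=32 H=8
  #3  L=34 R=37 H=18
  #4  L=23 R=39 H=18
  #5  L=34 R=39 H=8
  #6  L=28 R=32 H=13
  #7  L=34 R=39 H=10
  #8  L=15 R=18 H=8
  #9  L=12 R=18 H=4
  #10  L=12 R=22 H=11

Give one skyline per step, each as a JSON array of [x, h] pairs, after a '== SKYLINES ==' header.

== SKYLINES ==
[[11,8],[18,0]]
[[11,8],[18,0],[29,8],[32,0]]
[[11,8],[18,0],[29,8],[32,0],[34,18],[37,0]]
[[11,8],[18,0],[23,18],[39,0]]
[[11,8],[18,0],[23,18],[39,0]]
[[11,8],[18,0],[23,18],[39,0]]
[[11,8],[18,0],[23,18],[39,0]]
[[11,8],[18,0],[23,18],[39,0]]
[[11,8],[18,0],[23,18],[39,0]]
[[11,8],[12,11],[22,0],[23,18],[39,0]]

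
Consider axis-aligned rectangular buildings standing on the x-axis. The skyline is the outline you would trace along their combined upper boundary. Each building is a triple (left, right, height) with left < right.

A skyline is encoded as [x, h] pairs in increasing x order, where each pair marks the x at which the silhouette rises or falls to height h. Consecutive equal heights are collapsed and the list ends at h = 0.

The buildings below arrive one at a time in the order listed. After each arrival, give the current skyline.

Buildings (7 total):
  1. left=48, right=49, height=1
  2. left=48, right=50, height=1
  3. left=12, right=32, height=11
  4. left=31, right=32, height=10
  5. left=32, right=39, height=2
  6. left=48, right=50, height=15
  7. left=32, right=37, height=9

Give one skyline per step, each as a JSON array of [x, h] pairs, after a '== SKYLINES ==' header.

== SKYLINES ==
[[48,1],[49,0]]
[[48,1],[50,0]]
[[12,11],[32,0],[48,1],[50,0]]
[[12,11],[32,0],[48,1],[50,0]]
[[12,11],[32,2],[39,0],[48,1],[50,0]]
[[12,11],[32,2],[39,0],[48,15],[50,0]]
[[12,11],[32,9],[37,2],[39,0],[48,15],[50,0]]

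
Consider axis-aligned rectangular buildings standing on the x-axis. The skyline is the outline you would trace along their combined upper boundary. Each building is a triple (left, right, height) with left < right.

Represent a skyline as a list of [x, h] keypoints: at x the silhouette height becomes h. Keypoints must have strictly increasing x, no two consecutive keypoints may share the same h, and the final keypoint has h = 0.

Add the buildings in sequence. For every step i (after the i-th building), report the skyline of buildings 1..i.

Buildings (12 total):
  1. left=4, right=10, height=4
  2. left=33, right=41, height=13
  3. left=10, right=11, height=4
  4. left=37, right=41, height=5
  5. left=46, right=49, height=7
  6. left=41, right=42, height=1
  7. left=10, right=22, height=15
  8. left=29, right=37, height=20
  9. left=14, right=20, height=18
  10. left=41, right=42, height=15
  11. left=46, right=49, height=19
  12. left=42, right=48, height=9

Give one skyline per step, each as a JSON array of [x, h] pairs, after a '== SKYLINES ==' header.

== SKYLINES ==
[[4,4],[10,0]]
[[4,4],[10,0],[33,13],[41,0]]
[[4,4],[11,0],[33,13],[41,0]]
[[4,4],[11,0],[33,13],[41,0]]
[[4,4],[11,0],[33,13],[41,0],[46,7],[49,0]]
[[4,4],[11,0],[33,13],[41,1],[42,0],[46,7],[49,0]]
[[4,4],[10,15],[22,0],[33,13],[41,1],[42,0],[46,7],[49,0]]
[[4,4],[10,15],[22,0],[29,20],[37,13],[41,1],[42,0],[46,7],[49,0]]
[[4,4],[10,15],[14,18],[20,15],[22,0],[29,20],[37,13],[41,1],[42,0],[46,7],[49,0]]
[[4,4],[10,15],[14,18],[20,15],[22,0],[29,20],[37,13],[41,15],[42,0],[46,7],[49,0]]
[[4,4],[10,15],[14,18],[20,15],[22,0],[29,20],[37,13],[41,15],[42,0],[46,19],[49,0]]
[[4,4],[10,15],[14,18],[20,15],[22,0],[29,20],[37,13],[41,15],[42,9],[46,19],[49,0]]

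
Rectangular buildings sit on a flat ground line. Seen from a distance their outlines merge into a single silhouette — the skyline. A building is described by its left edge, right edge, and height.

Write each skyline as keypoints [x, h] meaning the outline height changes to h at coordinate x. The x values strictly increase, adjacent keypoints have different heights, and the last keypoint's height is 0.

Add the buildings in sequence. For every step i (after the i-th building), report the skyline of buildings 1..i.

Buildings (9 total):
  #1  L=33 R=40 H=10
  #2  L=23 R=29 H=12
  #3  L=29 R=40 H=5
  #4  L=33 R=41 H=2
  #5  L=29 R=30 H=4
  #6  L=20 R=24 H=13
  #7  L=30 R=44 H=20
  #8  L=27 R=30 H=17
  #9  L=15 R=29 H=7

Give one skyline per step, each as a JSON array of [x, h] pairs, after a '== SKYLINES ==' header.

== SKYLINES ==
[[33,10],[40,0]]
[[23,12],[29,0],[33,10],[40,0]]
[[23,12],[29,5],[33,10],[40,0]]
[[23,12],[29,5],[33,10],[40,2],[41,0]]
[[23,12],[29,5],[33,10],[40,2],[41,0]]
[[20,13],[24,12],[29,5],[33,10],[40,2],[41,0]]
[[20,13],[24,12],[29,5],[30,20],[44,0]]
[[20,13],[24,12],[27,17],[30,20],[44,0]]
[[15,7],[20,13],[24,12],[27,17],[30,20],[44,0]]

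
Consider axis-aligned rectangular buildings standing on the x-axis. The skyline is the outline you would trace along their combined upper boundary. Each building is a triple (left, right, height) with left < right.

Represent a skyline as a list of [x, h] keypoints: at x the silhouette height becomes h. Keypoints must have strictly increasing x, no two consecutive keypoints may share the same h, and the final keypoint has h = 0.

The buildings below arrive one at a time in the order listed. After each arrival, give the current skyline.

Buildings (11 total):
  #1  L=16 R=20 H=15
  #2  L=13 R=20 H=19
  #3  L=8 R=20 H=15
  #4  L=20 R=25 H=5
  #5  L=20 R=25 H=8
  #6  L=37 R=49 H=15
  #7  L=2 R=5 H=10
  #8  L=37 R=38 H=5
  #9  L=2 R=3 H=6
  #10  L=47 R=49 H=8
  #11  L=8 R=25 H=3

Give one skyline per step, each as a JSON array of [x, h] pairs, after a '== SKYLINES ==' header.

== SKYLINES ==
[[16,15],[20,0]]
[[13,19],[20,0]]
[[8,15],[13,19],[20,0]]
[[8,15],[13,19],[20,5],[25,0]]
[[8,15],[13,19],[20,8],[25,0]]
[[8,15],[13,19],[20,8],[25,0],[37,15],[49,0]]
[[2,10],[5,0],[8,15],[13,19],[20,8],[25,0],[37,15],[49,0]]
[[2,10],[5,0],[8,15],[13,19],[20,8],[25,0],[37,15],[49,0]]
[[2,10],[5,0],[8,15],[13,19],[20,8],[25,0],[37,15],[49,0]]
[[2,10],[5,0],[8,15],[13,19],[20,8],[25,0],[37,15],[49,0]]
[[2,10],[5,0],[8,15],[13,19],[20,8],[25,0],[37,15],[49,0]]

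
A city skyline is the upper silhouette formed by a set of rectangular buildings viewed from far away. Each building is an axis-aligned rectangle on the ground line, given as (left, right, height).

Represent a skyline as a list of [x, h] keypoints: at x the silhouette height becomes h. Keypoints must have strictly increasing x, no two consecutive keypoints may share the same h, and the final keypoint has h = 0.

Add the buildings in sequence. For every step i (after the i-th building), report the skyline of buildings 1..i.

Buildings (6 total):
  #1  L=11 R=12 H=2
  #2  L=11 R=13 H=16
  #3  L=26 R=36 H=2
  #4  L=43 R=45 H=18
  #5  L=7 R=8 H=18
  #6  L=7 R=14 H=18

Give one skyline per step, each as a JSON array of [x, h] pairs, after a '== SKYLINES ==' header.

== SKYLINES ==
[[11,2],[12,0]]
[[11,16],[13,0]]
[[11,16],[13,0],[26,2],[36,0]]
[[11,16],[13,0],[26,2],[36,0],[43,18],[45,0]]
[[7,18],[8,0],[11,16],[13,0],[26,2],[36,0],[43,18],[45,0]]
[[7,18],[14,0],[26,2],[36,0],[43,18],[45,0]]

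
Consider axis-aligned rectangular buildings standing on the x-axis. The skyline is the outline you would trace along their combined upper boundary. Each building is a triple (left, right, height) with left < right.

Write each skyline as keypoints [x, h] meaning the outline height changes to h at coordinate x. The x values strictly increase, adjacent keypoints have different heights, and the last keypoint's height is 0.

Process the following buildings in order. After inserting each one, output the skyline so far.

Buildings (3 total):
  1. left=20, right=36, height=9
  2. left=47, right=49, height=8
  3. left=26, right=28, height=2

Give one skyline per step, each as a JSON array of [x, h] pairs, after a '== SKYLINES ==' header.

== SKYLINES ==
[[20,9],[36,0]]
[[20,9],[36,0],[47,8],[49,0]]
[[20,9],[36,0],[47,8],[49,0]]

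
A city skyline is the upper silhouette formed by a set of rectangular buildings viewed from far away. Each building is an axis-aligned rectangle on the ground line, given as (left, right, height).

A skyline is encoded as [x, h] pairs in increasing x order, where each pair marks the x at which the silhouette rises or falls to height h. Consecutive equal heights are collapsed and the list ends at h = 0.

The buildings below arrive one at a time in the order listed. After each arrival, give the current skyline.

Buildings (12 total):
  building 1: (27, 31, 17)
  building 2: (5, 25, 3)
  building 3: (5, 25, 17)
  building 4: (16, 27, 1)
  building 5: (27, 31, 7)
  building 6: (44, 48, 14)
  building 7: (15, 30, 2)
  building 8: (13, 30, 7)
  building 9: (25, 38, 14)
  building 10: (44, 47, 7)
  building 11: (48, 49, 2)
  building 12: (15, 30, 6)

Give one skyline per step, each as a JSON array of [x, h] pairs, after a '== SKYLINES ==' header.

== SKYLINES ==
[[27,17],[31,0]]
[[5,3],[25,0],[27,17],[31,0]]
[[5,17],[25,0],[27,17],[31,0]]
[[5,17],[25,1],[27,17],[31,0]]
[[5,17],[25,1],[27,17],[31,0]]
[[5,17],[25,1],[27,17],[31,0],[44,14],[48,0]]
[[5,17],[25,2],[27,17],[31,0],[44,14],[48,0]]
[[5,17],[25,7],[27,17],[31,0],[44,14],[48,0]]
[[5,17],[25,14],[27,17],[31,14],[38,0],[44,14],[48,0]]
[[5,17],[25,14],[27,17],[31,14],[38,0],[44,14],[48,0]]
[[5,17],[25,14],[27,17],[31,14],[38,0],[44,14],[48,2],[49,0]]
[[5,17],[25,14],[27,17],[31,14],[38,0],[44,14],[48,2],[49,0]]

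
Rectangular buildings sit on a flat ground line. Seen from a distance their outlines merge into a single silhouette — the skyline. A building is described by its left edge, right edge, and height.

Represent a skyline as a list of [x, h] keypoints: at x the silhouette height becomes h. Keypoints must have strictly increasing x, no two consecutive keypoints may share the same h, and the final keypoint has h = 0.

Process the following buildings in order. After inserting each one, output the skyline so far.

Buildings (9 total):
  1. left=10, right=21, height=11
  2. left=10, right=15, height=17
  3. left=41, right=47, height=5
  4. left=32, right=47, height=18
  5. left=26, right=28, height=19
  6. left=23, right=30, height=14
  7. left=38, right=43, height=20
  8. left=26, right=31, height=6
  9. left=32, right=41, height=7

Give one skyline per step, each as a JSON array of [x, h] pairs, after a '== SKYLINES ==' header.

== SKYLINES ==
[[10,11],[21,0]]
[[10,17],[15,11],[21,0]]
[[10,17],[15,11],[21,0],[41,5],[47,0]]
[[10,17],[15,11],[21,0],[32,18],[47,0]]
[[10,17],[15,11],[21,0],[26,19],[28,0],[32,18],[47,0]]
[[10,17],[15,11],[21,0],[23,14],[26,19],[28,14],[30,0],[32,18],[47,0]]
[[10,17],[15,11],[21,0],[23,14],[26,19],[28,14],[30,0],[32,18],[38,20],[43,18],[47,0]]
[[10,17],[15,11],[21,0],[23,14],[26,19],[28,14],[30,6],[31,0],[32,18],[38,20],[43,18],[47,0]]
[[10,17],[15,11],[21,0],[23,14],[26,19],[28,14],[30,6],[31,0],[32,18],[38,20],[43,18],[47,0]]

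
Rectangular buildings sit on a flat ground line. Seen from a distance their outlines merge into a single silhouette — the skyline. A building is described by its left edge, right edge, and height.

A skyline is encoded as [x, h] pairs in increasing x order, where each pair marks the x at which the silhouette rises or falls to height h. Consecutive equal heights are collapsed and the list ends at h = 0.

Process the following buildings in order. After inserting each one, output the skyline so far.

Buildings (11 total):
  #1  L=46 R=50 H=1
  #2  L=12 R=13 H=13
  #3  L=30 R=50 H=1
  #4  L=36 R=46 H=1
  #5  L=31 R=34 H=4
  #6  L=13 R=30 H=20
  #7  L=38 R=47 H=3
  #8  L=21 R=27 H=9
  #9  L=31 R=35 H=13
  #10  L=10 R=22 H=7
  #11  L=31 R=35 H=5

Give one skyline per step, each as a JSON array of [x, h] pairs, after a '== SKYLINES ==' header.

== SKYLINES ==
[[46,1],[50,0]]
[[12,13],[13,0],[46,1],[50,0]]
[[12,13],[13,0],[30,1],[50,0]]
[[12,13],[13,0],[30,1],[50,0]]
[[12,13],[13,0],[30,1],[31,4],[34,1],[50,0]]
[[12,13],[13,20],[30,1],[31,4],[34,1],[50,0]]
[[12,13],[13,20],[30,1],[31,4],[34,1],[38,3],[47,1],[50,0]]
[[12,13],[13,20],[30,1],[31,4],[34,1],[38,3],[47,1],[50,0]]
[[12,13],[13,20],[30,1],[31,13],[35,1],[38,3],[47,1],[50,0]]
[[10,7],[12,13],[13,20],[30,1],[31,13],[35,1],[38,3],[47,1],[50,0]]
[[10,7],[12,13],[13,20],[30,1],[31,13],[35,1],[38,3],[47,1],[50,0]]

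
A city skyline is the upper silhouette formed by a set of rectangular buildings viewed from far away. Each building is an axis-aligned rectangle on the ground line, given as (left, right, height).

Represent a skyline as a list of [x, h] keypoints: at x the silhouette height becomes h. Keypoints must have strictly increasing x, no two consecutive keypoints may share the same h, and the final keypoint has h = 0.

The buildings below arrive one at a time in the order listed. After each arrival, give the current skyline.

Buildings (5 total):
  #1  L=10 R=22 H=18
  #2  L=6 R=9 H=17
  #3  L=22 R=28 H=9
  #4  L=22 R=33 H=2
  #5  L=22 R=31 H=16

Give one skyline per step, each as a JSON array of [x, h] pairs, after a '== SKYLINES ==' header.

== SKYLINES ==
[[10,18],[22,0]]
[[6,17],[9,0],[10,18],[22,0]]
[[6,17],[9,0],[10,18],[22,9],[28,0]]
[[6,17],[9,0],[10,18],[22,9],[28,2],[33,0]]
[[6,17],[9,0],[10,18],[22,16],[31,2],[33,0]]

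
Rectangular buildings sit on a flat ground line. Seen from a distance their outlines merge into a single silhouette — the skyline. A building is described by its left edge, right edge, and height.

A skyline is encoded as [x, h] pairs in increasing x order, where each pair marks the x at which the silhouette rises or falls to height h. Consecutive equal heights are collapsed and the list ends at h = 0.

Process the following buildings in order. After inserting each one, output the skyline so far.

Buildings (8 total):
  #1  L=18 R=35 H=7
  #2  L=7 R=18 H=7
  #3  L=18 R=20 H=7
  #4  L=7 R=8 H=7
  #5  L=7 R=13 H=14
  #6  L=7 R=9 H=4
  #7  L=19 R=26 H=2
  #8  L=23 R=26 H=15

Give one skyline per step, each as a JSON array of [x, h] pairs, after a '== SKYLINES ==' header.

== SKYLINES ==
[[18,7],[35,0]]
[[7,7],[35,0]]
[[7,7],[35,0]]
[[7,7],[35,0]]
[[7,14],[13,7],[35,0]]
[[7,14],[13,7],[35,0]]
[[7,14],[13,7],[35,0]]
[[7,14],[13,7],[23,15],[26,7],[35,0]]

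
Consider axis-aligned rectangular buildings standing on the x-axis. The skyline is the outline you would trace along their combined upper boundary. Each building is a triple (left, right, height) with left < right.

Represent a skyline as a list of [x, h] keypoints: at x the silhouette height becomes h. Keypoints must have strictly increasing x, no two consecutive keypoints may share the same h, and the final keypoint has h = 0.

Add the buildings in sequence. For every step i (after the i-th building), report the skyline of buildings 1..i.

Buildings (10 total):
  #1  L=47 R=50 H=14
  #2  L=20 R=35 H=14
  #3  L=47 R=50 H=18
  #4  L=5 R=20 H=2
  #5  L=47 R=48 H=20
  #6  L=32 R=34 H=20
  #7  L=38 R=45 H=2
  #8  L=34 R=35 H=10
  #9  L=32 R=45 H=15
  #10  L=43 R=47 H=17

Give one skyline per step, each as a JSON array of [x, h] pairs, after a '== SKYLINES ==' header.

== SKYLINES ==
[[47,14],[50,0]]
[[20,14],[35,0],[47,14],[50,0]]
[[20,14],[35,0],[47,18],[50,0]]
[[5,2],[20,14],[35,0],[47,18],[50,0]]
[[5,2],[20,14],[35,0],[47,20],[48,18],[50,0]]
[[5,2],[20,14],[32,20],[34,14],[35,0],[47,20],[48,18],[50,0]]
[[5,2],[20,14],[32,20],[34,14],[35,0],[38,2],[45,0],[47,20],[48,18],[50,0]]
[[5,2],[20,14],[32,20],[34,14],[35,0],[38,2],[45,0],[47,20],[48,18],[50,0]]
[[5,2],[20,14],[32,20],[34,15],[45,0],[47,20],[48,18],[50,0]]
[[5,2],[20,14],[32,20],[34,15],[43,17],[47,20],[48,18],[50,0]]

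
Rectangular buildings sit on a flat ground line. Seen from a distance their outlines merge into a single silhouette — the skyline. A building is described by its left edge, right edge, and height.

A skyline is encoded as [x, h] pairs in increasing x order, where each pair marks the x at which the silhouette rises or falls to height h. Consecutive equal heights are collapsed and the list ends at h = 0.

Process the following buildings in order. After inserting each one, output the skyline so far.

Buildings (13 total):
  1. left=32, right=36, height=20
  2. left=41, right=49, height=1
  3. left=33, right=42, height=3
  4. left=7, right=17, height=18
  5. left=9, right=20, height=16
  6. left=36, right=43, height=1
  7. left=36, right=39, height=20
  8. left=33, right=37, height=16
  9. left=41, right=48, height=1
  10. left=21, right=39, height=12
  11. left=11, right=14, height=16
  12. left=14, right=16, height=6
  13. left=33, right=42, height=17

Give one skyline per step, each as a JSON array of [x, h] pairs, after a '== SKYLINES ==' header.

== SKYLINES ==
[[32,20],[36,0]]
[[32,20],[36,0],[41,1],[49,0]]
[[32,20],[36,3],[42,1],[49,0]]
[[7,18],[17,0],[32,20],[36,3],[42,1],[49,0]]
[[7,18],[17,16],[20,0],[32,20],[36,3],[42,1],[49,0]]
[[7,18],[17,16],[20,0],[32,20],[36,3],[42,1],[49,0]]
[[7,18],[17,16],[20,0],[32,20],[39,3],[42,1],[49,0]]
[[7,18],[17,16],[20,0],[32,20],[39,3],[42,1],[49,0]]
[[7,18],[17,16],[20,0],[32,20],[39,3],[42,1],[49,0]]
[[7,18],[17,16],[20,0],[21,12],[32,20],[39,3],[42,1],[49,0]]
[[7,18],[17,16],[20,0],[21,12],[32,20],[39,3],[42,1],[49,0]]
[[7,18],[17,16],[20,0],[21,12],[32,20],[39,3],[42,1],[49,0]]
[[7,18],[17,16],[20,0],[21,12],[32,20],[39,17],[42,1],[49,0]]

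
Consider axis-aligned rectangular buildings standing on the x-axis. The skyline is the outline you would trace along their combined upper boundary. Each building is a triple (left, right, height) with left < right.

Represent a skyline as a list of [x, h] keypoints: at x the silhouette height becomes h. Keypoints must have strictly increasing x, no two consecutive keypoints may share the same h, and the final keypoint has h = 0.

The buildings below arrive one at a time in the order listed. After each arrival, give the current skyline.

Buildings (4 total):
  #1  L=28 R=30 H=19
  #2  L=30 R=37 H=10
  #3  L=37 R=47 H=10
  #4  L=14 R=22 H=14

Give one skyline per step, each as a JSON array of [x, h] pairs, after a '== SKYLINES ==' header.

== SKYLINES ==
[[28,19],[30,0]]
[[28,19],[30,10],[37,0]]
[[28,19],[30,10],[47,0]]
[[14,14],[22,0],[28,19],[30,10],[47,0]]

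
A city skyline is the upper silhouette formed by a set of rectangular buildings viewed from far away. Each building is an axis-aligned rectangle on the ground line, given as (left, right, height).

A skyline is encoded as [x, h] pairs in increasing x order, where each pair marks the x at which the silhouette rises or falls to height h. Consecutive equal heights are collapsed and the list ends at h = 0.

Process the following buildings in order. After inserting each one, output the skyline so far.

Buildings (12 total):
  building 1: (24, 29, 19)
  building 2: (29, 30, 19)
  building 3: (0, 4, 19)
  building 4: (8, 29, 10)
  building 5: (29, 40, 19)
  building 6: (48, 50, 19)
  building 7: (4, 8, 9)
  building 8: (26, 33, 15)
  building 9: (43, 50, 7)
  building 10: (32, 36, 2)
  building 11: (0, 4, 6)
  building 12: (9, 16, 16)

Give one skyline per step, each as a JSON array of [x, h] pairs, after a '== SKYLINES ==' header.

== SKYLINES ==
[[24,19],[29,0]]
[[24,19],[30,0]]
[[0,19],[4,0],[24,19],[30,0]]
[[0,19],[4,0],[8,10],[24,19],[30,0]]
[[0,19],[4,0],[8,10],[24,19],[40,0]]
[[0,19],[4,0],[8,10],[24,19],[40,0],[48,19],[50,0]]
[[0,19],[4,9],[8,10],[24,19],[40,0],[48,19],[50,0]]
[[0,19],[4,9],[8,10],[24,19],[40,0],[48,19],[50,0]]
[[0,19],[4,9],[8,10],[24,19],[40,0],[43,7],[48,19],[50,0]]
[[0,19],[4,9],[8,10],[24,19],[40,0],[43,7],[48,19],[50,0]]
[[0,19],[4,9],[8,10],[24,19],[40,0],[43,7],[48,19],[50,0]]
[[0,19],[4,9],[8,10],[9,16],[16,10],[24,19],[40,0],[43,7],[48,19],[50,0]]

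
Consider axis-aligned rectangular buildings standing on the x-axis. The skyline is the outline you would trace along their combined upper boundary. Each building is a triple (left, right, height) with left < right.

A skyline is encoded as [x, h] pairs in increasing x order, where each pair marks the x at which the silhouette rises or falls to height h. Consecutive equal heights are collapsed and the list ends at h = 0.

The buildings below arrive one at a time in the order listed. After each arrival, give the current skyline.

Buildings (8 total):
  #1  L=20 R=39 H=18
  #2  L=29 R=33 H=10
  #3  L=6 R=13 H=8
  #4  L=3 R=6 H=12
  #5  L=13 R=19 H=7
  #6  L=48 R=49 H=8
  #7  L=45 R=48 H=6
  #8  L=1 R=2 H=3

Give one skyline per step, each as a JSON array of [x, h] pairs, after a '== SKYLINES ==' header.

== SKYLINES ==
[[20,18],[39,0]]
[[20,18],[39,0]]
[[6,8],[13,0],[20,18],[39,0]]
[[3,12],[6,8],[13,0],[20,18],[39,0]]
[[3,12],[6,8],[13,7],[19,0],[20,18],[39,0]]
[[3,12],[6,8],[13,7],[19,0],[20,18],[39,0],[48,8],[49,0]]
[[3,12],[6,8],[13,7],[19,0],[20,18],[39,0],[45,6],[48,8],[49,0]]
[[1,3],[2,0],[3,12],[6,8],[13,7],[19,0],[20,18],[39,0],[45,6],[48,8],[49,0]]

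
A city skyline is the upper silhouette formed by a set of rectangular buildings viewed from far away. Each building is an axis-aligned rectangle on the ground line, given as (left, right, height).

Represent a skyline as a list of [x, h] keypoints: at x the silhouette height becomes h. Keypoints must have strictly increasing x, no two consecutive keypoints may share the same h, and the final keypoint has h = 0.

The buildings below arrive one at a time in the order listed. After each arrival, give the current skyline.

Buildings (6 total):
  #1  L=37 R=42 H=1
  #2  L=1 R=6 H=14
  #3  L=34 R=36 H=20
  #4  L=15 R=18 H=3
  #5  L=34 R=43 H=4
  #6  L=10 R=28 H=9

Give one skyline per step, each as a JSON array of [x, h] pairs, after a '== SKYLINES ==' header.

== SKYLINES ==
[[37,1],[42,0]]
[[1,14],[6,0],[37,1],[42,0]]
[[1,14],[6,0],[34,20],[36,0],[37,1],[42,0]]
[[1,14],[6,0],[15,3],[18,0],[34,20],[36,0],[37,1],[42,0]]
[[1,14],[6,0],[15,3],[18,0],[34,20],[36,4],[43,0]]
[[1,14],[6,0],[10,9],[28,0],[34,20],[36,4],[43,0]]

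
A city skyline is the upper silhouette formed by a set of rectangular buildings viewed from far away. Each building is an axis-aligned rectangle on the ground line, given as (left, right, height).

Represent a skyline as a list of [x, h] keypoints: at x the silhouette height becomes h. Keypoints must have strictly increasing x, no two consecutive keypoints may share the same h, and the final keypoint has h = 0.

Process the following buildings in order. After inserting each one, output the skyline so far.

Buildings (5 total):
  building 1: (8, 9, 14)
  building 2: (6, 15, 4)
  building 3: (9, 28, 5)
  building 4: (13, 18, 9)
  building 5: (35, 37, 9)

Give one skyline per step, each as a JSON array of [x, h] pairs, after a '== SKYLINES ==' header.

== SKYLINES ==
[[8,14],[9,0]]
[[6,4],[8,14],[9,4],[15,0]]
[[6,4],[8,14],[9,5],[28,0]]
[[6,4],[8,14],[9,5],[13,9],[18,5],[28,0]]
[[6,4],[8,14],[9,5],[13,9],[18,5],[28,0],[35,9],[37,0]]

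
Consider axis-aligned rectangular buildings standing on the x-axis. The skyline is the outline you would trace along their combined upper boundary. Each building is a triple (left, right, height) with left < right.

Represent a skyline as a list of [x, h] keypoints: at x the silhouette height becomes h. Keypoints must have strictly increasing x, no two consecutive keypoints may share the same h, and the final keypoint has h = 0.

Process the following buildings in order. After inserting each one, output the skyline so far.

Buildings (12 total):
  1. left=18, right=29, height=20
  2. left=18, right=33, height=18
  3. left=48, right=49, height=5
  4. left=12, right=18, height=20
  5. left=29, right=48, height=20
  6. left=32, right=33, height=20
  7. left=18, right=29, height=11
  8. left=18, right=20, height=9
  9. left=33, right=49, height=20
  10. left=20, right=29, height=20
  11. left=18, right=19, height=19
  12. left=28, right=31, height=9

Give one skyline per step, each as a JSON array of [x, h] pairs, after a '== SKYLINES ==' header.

== SKYLINES ==
[[18,20],[29,0]]
[[18,20],[29,18],[33,0]]
[[18,20],[29,18],[33,0],[48,5],[49,0]]
[[12,20],[29,18],[33,0],[48,5],[49,0]]
[[12,20],[48,5],[49,0]]
[[12,20],[48,5],[49,0]]
[[12,20],[48,5],[49,0]]
[[12,20],[48,5],[49,0]]
[[12,20],[49,0]]
[[12,20],[49,0]]
[[12,20],[49,0]]
[[12,20],[49,0]]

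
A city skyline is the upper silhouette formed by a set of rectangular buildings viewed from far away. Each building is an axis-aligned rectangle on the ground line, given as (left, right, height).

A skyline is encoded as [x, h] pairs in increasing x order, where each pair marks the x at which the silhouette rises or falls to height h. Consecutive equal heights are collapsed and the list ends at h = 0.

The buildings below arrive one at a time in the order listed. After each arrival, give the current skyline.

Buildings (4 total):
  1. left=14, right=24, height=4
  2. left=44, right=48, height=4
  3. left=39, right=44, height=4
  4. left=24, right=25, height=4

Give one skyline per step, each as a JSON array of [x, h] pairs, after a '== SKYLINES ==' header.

== SKYLINES ==
[[14,4],[24,0]]
[[14,4],[24,0],[44,4],[48,0]]
[[14,4],[24,0],[39,4],[48,0]]
[[14,4],[25,0],[39,4],[48,0]]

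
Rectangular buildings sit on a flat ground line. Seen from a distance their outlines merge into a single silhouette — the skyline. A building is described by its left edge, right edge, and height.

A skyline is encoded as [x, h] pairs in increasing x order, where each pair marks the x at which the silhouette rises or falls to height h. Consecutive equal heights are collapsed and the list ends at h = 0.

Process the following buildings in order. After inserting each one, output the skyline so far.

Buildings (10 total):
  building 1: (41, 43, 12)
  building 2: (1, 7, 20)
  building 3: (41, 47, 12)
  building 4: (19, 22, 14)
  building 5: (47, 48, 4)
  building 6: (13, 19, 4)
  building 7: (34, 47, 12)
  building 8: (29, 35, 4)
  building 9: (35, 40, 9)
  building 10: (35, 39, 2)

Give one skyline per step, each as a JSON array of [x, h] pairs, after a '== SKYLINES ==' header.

== SKYLINES ==
[[41,12],[43,0]]
[[1,20],[7,0],[41,12],[43,0]]
[[1,20],[7,0],[41,12],[47,0]]
[[1,20],[7,0],[19,14],[22,0],[41,12],[47,0]]
[[1,20],[7,0],[19,14],[22,0],[41,12],[47,4],[48,0]]
[[1,20],[7,0],[13,4],[19,14],[22,0],[41,12],[47,4],[48,0]]
[[1,20],[7,0],[13,4],[19,14],[22,0],[34,12],[47,4],[48,0]]
[[1,20],[7,0],[13,4],[19,14],[22,0],[29,4],[34,12],[47,4],[48,0]]
[[1,20],[7,0],[13,4],[19,14],[22,0],[29,4],[34,12],[47,4],[48,0]]
[[1,20],[7,0],[13,4],[19,14],[22,0],[29,4],[34,12],[47,4],[48,0]]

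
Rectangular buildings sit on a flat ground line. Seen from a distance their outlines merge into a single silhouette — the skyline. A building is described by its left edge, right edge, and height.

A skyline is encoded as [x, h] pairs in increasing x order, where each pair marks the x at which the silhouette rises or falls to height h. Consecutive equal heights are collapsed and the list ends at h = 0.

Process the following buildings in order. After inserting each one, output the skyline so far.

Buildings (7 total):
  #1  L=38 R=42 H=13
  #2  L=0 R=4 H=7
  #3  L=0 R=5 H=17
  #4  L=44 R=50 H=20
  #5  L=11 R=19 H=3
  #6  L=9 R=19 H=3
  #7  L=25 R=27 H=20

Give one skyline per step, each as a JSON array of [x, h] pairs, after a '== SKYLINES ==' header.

== SKYLINES ==
[[38,13],[42,0]]
[[0,7],[4,0],[38,13],[42,0]]
[[0,17],[5,0],[38,13],[42,0]]
[[0,17],[5,0],[38,13],[42,0],[44,20],[50,0]]
[[0,17],[5,0],[11,3],[19,0],[38,13],[42,0],[44,20],[50,0]]
[[0,17],[5,0],[9,3],[19,0],[38,13],[42,0],[44,20],[50,0]]
[[0,17],[5,0],[9,3],[19,0],[25,20],[27,0],[38,13],[42,0],[44,20],[50,0]]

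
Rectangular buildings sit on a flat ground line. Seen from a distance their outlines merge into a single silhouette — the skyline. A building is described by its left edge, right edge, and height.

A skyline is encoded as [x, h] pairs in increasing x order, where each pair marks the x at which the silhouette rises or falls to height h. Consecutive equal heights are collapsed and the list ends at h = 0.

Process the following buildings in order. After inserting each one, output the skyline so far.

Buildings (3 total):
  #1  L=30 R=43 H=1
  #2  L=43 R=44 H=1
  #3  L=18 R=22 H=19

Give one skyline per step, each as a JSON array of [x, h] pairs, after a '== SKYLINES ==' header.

== SKYLINES ==
[[30,1],[43,0]]
[[30,1],[44,0]]
[[18,19],[22,0],[30,1],[44,0]]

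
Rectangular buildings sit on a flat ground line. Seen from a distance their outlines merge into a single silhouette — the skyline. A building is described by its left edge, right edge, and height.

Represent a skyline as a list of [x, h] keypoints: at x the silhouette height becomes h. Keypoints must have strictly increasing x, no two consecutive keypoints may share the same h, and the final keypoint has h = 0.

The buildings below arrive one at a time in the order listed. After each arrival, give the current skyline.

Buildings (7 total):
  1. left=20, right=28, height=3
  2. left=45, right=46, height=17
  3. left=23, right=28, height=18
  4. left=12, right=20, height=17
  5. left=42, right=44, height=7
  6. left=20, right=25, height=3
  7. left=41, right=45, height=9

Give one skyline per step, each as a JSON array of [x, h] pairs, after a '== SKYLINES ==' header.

== SKYLINES ==
[[20,3],[28,0]]
[[20,3],[28,0],[45,17],[46,0]]
[[20,3],[23,18],[28,0],[45,17],[46,0]]
[[12,17],[20,3],[23,18],[28,0],[45,17],[46,0]]
[[12,17],[20,3],[23,18],[28,0],[42,7],[44,0],[45,17],[46,0]]
[[12,17],[20,3],[23,18],[28,0],[42,7],[44,0],[45,17],[46,0]]
[[12,17],[20,3],[23,18],[28,0],[41,9],[45,17],[46,0]]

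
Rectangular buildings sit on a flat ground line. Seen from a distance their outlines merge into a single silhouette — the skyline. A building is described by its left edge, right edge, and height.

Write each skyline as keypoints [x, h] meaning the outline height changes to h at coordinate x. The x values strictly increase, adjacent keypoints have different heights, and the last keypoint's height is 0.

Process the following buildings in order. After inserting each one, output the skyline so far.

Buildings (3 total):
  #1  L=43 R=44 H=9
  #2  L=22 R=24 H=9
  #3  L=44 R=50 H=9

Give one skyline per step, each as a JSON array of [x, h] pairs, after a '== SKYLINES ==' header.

== SKYLINES ==
[[43,9],[44,0]]
[[22,9],[24,0],[43,9],[44,0]]
[[22,9],[24,0],[43,9],[50,0]]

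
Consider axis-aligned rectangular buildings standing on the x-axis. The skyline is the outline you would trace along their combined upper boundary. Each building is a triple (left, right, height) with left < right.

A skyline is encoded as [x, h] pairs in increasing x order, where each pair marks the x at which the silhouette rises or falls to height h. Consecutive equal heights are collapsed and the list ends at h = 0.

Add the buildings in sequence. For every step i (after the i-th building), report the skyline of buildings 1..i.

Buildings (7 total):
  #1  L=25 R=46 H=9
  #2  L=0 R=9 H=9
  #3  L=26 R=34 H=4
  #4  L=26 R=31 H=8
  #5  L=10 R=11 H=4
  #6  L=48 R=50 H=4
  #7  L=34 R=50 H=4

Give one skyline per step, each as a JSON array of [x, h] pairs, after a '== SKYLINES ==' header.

== SKYLINES ==
[[25,9],[46,0]]
[[0,9],[9,0],[25,9],[46,0]]
[[0,9],[9,0],[25,9],[46,0]]
[[0,9],[9,0],[25,9],[46,0]]
[[0,9],[9,0],[10,4],[11,0],[25,9],[46,0]]
[[0,9],[9,0],[10,4],[11,0],[25,9],[46,0],[48,4],[50,0]]
[[0,9],[9,0],[10,4],[11,0],[25,9],[46,4],[50,0]]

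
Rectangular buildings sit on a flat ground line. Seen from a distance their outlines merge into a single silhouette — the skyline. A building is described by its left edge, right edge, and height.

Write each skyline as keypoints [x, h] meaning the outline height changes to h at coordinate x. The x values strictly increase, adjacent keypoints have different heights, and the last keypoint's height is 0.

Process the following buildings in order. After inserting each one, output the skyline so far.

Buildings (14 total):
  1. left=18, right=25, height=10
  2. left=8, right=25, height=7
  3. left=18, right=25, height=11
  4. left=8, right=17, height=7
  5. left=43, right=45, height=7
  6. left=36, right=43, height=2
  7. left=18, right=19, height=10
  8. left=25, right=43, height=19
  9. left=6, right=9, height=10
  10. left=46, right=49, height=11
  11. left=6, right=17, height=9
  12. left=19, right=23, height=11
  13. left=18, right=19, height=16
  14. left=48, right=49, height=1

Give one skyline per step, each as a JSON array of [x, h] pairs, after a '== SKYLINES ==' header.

== SKYLINES ==
[[18,10],[25,0]]
[[8,7],[18,10],[25,0]]
[[8,7],[18,11],[25,0]]
[[8,7],[18,11],[25,0]]
[[8,7],[18,11],[25,0],[43,7],[45,0]]
[[8,7],[18,11],[25,0],[36,2],[43,7],[45,0]]
[[8,7],[18,11],[25,0],[36,2],[43,7],[45,0]]
[[8,7],[18,11],[25,19],[43,7],[45,0]]
[[6,10],[9,7],[18,11],[25,19],[43,7],[45,0]]
[[6,10],[9,7],[18,11],[25,19],[43,7],[45,0],[46,11],[49,0]]
[[6,10],[9,9],[17,7],[18,11],[25,19],[43,7],[45,0],[46,11],[49,0]]
[[6,10],[9,9],[17,7],[18,11],[25,19],[43,7],[45,0],[46,11],[49,0]]
[[6,10],[9,9],[17,7],[18,16],[19,11],[25,19],[43,7],[45,0],[46,11],[49,0]]
[[6,10],[9,9],[17,7],[18,16],[19,11],[25,19],[43,7],[45,0],[46,11],[49,0]]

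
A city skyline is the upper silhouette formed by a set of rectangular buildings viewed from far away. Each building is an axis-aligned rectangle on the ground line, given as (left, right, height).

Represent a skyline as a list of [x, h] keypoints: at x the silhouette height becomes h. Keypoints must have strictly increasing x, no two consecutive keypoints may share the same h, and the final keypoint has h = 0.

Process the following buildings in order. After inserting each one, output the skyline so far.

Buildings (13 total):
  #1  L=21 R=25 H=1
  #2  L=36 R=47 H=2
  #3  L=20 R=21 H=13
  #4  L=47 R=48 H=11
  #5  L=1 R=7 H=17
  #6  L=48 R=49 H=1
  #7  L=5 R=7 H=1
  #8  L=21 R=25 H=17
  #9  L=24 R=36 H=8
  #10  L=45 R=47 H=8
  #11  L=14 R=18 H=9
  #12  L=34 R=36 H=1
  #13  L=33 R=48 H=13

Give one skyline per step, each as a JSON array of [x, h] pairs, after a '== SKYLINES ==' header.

== SKYLINES ==
[[21,1],[25,0]]
[[21,1],[25,0],[36,2],[47,0]]
[[20,13],[21,1],[25,0],[36,2],[47,0]]
[[20,13],[21,1],[25,0],[36,2],[47,11],[48,0]]
[[1,17],[7,0],[20,13],[21,1],[25,0],[36,2],[47,11],[48,0]]
[[1,17],[7,0],[20,13],[21,1],[25,0],[36,2],[47,11],[48,1],[49,0]]
[[1,17],[7,0],[20,13],[21,1],[25,0],[36,2],[47,11],[48,1],[49,0]]
[[1,17],[7,0],[20,13],[21,17],[25,0],[36,2],[47,11],[48,1],[49,0]]
[[1,17],[7,0],[20,13],[21,17],[25,8],[36,2],[47,11],[48,1],[49,0]]
[[1,17],[7,0],[20,13],[21,17],[25,8],[36,2],[45,8],[47,11],[48,1],[49,0]]
[[1,17],[7,0],[14,9],[18,0],[20,13],[21,17],[25,8],[36,2],[45,8],[47,11],[48,1],[49,0]]
[[1,17],[7,0],[14,9],[18,0],[20,13],[21,17],[25,8],[36,2],[45,8],[47,11],[48,1],[49,0]]
[[1,17],[7,0],[14,9],[18,0],[20,13],[21,17],[25,8],[33,13],[48,1],[49,0]]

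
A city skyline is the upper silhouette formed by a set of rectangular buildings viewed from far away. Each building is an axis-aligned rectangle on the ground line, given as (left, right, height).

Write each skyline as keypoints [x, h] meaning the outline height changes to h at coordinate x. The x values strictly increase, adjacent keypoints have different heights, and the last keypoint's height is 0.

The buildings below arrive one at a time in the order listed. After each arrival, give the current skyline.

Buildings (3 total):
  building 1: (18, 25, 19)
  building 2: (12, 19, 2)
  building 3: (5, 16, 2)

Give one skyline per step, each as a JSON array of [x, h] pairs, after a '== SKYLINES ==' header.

== SKYLINES ==
[[18,19],[25,0]]
[[12,2],[18,19],[25,0]]
[[5,2],[18,19],[25,0]]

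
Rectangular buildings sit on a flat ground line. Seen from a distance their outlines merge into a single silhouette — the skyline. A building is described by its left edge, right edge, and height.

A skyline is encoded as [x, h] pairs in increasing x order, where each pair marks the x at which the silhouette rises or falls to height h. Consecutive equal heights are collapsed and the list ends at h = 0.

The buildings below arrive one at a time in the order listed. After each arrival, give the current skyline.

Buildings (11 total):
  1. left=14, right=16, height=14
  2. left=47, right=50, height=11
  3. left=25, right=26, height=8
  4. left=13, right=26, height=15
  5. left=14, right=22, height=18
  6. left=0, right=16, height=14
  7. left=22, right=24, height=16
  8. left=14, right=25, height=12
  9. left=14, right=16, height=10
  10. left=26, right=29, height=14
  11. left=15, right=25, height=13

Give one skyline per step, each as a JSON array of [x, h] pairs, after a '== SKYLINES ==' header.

== SKYLINES ==
[[14,14],[16,0]]
[[14,14],[16,0],[47,11],[50,0]]
[[14,14],[16,0],[25,8],[26,0],[47,11],[50,0]]
[[13,15],[26,0],[47,11],[50,0]]
[[13,15],[14,18],[22,15],[26,0],[47,11],[50,0]]
[[0,14],[13,15],[14,18],[22,15],[26,0],[47,11],[50,0]]
[[0,14],[13,15],[14,18],[22,16],[24,15],[26,0],[47,11],[50,0]]
[[0,14],[13,15],[14,18],[22,16],[24,15],[26,0],[47,11],[50,0]]
[[0,14],[13,15],[14,18],[22,16],[24,15],[26,0],[47,11],[50,0]]
[[0,14],[13,15],[14,18],[22,16],[24,15],[26,14],[29,0],[47,11],[50,0]]
[[0,14],[13,15],[14,18],[22,16],[24,15],[26,14],[29,0],[47,11],[50,0]]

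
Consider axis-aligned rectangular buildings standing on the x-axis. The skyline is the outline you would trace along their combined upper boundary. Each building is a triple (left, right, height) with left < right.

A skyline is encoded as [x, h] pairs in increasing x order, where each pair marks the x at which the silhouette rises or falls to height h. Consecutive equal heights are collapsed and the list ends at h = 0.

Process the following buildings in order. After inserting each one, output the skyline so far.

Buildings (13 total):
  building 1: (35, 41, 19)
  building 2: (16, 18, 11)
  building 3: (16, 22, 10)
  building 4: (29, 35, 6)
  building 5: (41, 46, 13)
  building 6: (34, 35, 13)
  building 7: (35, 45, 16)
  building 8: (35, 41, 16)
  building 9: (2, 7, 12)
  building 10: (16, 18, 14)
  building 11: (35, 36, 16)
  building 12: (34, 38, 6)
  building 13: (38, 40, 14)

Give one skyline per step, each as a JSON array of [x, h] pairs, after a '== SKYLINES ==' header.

== SKYLINES ==
[[35,19],[41,0]]
[[16,11],[18,0],[35,19],[41,0]]
[[16,11],[18,10],[22,0],[35,19],[41,0]]
[[16,11],[18,10],[22,0],[29,6],[35,19],[41,0]]
[[16,11],[18,10],[22,0],[29,6],[35,19],[41,13],[46,0]]
[[16,11],[18,10],[22,0],[29,6],[34,13],[35,19],[41,13],[46,0]]
[[16,11],[18,10],[22,0],[29,6],[34,13],[35,19],[41,16],[45,13],[46,0]]
[[16,11],[18,10],[22,0],[29,6],[34,13],[35,19],[41,16],[45,13],[46,0]]
[[2,12],[7,0],[16,11],[18,10],[22,0],[29,6],[34,13],[35,19],[41,16],[45,13],[46,0]]
[[2,12],[7,0],[16,14],[18,10],[22,0],[29,6],[34,13],[35,19],[41,16],[45,13],[46,0]]
[[2,12],[7,0],[16,14],[18,10],[22,0],[29,6],[34,13],[35,19],[41,16],[45,13],[46,0]]
[[2,12],[7,0],[16,14],[18,10],[22,0],[29,6],[34,13],[35,19],[41,16],[45,13],[46,0]]
[[2,12],[7,0],[16,14],[18,10],[22,0],[29,6],[34,13],[35,19],[41,16],[45,13],[46,0]]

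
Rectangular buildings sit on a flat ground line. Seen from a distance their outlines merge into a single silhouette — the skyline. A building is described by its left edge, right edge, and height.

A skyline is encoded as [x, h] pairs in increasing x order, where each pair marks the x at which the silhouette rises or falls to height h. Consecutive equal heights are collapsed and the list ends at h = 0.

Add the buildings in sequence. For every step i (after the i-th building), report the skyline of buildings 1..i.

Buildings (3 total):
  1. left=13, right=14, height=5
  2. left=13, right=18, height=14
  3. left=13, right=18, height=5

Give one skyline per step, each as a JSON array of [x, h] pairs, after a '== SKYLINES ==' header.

== SKYLINES ==
[[13,5],[14,0]]
[[13,14],[18,0]]
[[13,14],[18,0]]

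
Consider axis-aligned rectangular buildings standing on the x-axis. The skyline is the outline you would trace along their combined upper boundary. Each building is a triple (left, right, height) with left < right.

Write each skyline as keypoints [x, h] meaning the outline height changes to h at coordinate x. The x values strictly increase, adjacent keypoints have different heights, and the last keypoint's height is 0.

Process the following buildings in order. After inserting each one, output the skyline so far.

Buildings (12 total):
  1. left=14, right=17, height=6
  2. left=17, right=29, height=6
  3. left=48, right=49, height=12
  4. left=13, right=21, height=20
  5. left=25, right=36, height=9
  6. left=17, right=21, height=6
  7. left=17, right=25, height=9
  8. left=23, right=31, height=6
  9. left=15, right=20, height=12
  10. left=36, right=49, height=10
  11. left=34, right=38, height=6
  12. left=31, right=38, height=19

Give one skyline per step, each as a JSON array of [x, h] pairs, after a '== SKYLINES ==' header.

== SKYLINES ==
[[14,6],[17,0]]
[[14,6],[29,0]]
[[14,6],[29,0],[48,12],[49,0]]
[[13,20],[21,6],[29,0],[48,12],[49,0]]
[[13,20],[21,6],[25,9],[36,0],[48,12],[49,0]]
[[13,20],[21,6],[25,9],[36,0],[48,12],[49,0]]
[[13,20],[21,9],[36,0],[48,12],[49,0]]
[[13,20],[21,9],[36,0],[48,12],[49,0]]
[[13,20],[21,9],[36,0],[48,12],[49,0]]
[[13,20],[21,9],[36,10],[48,12],[49,0]]
[[13,20],[21,9],[36,10],[48,12],[49,0]]
[[13,20],[21,9],[31,19],[38,10],[48,12],[49,0]]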